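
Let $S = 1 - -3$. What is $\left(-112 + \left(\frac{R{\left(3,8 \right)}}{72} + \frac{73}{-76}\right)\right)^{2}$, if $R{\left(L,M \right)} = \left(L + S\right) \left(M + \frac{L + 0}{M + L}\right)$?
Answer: $\frac{2848422426529}{226442304} \approx 12579.0$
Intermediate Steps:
$S = 4$ ($S = 1 + 3 = 4$)
$R{\left(L,M \right)} = \left(4 + L\right) \left(M + \frac{L}{L + M}\right)$ ($R{\left(L,M \right)} = \left(L + 4\right) \left(M + \frac{L + 0}{M + L}\right) = \left(4 + L\right) \left(M + \frac{L}{L + M}\right)$)
$\left(-112 + \left(\frac{R{\left(3,8 \right)}}{72} + \frac{73}{-76}\right)\right)^{2} = \left(-112 + \left(\frac{\frac{1}{3 + 8} \left(3^{2} + 4 \cdot 3 + 4 \cdot 8^{2} + 3 \cdot 8^{2} + 8 \cdot 3^{2} + 4 \cdot 3 \cdot 8\right)}{72} + \frac{73}{-76}\right)\right)^{2} = \left(-112 + \left(\frac{9 + 12 + 4 \cdot 64 + 3 \cdot 64 + 8 \cdot 9 + 96}{11} \cdot \frac{1}{72} + 73 \left(- \frac{1}{76}\right)\right)\right)^{2} = \left(-112 - \left(\frac{73}{76} - \frac{9 + 12 + 256 + 192 + 72 + 96}{11} \cdot \frac{1}{72}\right)\right)^{2} = \left(-112 - \left(\frac{73}{76} - \frac{1}{11} \cdot 637 \cdot \frac{1}{72}\right)\right)^{2} = \left(-112 + \left(\frac{637}{11} \cdot \frac{1}{72} - \frac{73}{76}\right)\right)^{2} = \left(-112 + \left(\frac{637}{792} - \frac{73}{76}\right)\right)^{2} = \left(-112 - \frac{2351}{15048}\right)^{2} = \left(- \frac{1687727}{15048}\right)^{2} = \frac{2848422426529}{226442304}$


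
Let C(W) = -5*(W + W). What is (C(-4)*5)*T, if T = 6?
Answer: 1200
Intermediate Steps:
C(W) = -10*W
(C(-4)*5)*T = (-10*(-4)*5)*6 = (40*5)*6 = 200*6 = 1200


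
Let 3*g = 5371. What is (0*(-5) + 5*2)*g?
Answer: 53710/3 ≈ 17903.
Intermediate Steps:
g = 5371/3 (g = (⅓)*5371 = 5371/3 ≈ 1790.3)
(0*(-5) + 5*2)*g = (0*(-5) + 5*2)*(5371/3) = (0 + 10)*(5371/3) = 10*(5371/3) = 53710/3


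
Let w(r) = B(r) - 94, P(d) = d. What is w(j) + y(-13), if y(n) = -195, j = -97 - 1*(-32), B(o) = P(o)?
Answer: -354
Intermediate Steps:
B(o) = o
j = -65 (j = -97 + 32 = -65)
w(r) = -94 + r (w(r) = r - 94 = -94 + r)
w(j) + y(-13) = (-94 - 65) - 195 = -159 - 195 = -354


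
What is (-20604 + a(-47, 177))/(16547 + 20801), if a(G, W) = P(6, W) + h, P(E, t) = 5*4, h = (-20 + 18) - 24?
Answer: -10305/18674 ≈ -0.55184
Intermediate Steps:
h = -26 (h = -2 - 24 = -26)
P(E, t) = 20
a(G, W) = -6 (a(G, W) = 20 - 26 = -6)
(-20604 + a(-47, 177))/(16547 + 20801) = (-20604 - 6)/(16547 + 20801) = -20610/37348 = -20610*1/37348 = -10305/18674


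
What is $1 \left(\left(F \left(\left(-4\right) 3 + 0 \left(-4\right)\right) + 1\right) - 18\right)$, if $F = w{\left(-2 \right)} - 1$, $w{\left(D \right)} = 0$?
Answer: $-5$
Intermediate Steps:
$F = -1$ ($F = 0 - 1 = -1$)
$1 \left(\left(F \left(\left(-4\right) 3 + 0 \left(-4\right)\right) + 1\right) - 18\right) = 1 \left(\left(- (\left(-4\right) 3 + 0 \left(-4\right)) + 1\right) - 18\right) = 1 \left(\left(- (-12 + 0) + 1\right) - 18\right) = 1 \left(\left(\left(-1\right) \left(-12\right) + 1\right) - 18\right) = 1 \left(\left(12 + 1\right) - 18\right) = 1 \left(13 - 18\right) = 1 \left(-5\right) = -5$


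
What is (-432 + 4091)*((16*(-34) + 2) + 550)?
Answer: 29272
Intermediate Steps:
(-432 + 4091)*((16*(-34) + 2) + 550) = 3659*((-544 + 2) + 550) = 3659*(-542 + 550) = 3659*8 = 29272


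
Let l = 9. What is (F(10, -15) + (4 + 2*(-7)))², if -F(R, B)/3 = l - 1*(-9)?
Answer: 4096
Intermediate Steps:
F(R, B) = -54 (F(R, B) = -3*(9 - 1*(-9)) = -3*(9 + 9) = -3*18 = -54)
(F(10, -15) + (4 + 2*(-7)))² = (-54 + (4 + 2*(-7)))² = (-54 + (4 - 14))² = (-54 - 10)² = (-64)² = 4096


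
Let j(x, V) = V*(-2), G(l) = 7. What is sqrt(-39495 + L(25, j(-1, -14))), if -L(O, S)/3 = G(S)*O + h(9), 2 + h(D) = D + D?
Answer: 6*I*sqrt(1113) ≈ 200.17*I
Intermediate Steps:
h(D) = -2 + 2*D (h(D) = -2 + (D + D) = -2 + 2*D)
j(x, V) = -2*V
L(O, S) = -48 - 21*O (L(O, S) = -3*(7*O + (-2 + 2*9)) = -3*(7*O + (-2 + 18)) = -3*(7*O + 16) = -3*(16 + 7*O) = -48 - 21*O)
sqrt(-39495 + L(25, j(-1, -14))) = sqrt(-39495 + (-48 - 21*25)) = sqrt(-39495 + (-48 - 525)) = sqrt(-39495 - 573) = sqrt(-40068) = 6*I*sqrt(1113)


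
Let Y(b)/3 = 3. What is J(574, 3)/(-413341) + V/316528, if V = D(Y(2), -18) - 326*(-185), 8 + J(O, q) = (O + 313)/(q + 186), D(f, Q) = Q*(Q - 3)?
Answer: 296327020432/1545476625567 ≈ 0.19174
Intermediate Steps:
Y(b) = 9 (Y(b) = 3*3 = 9)
D(f, Q) = Q*(-3 + Q)
J(O, q) = -8 + (313 + O)/(186 + q) (J(O, q) = -8 + (O + 313)/(q + 186) = -8 + (313 + O)/(186 + q))
V = 60688 (V = -18*(-3 - 18) - 326*(-185) = -18*(-21) + 60310 = 378 + 60310 = 60688)
J(574, 3)/(-413341) + V/316528 = ((-1175 + 574 - 8*3)/(186 + 3))/(-413341) + 60688/316528 = ((-1175 + 574 - 24)/189)*(-1/413341) + 60688*(1/316528) = ((1/189)*(-625))*(-1/413341) + 3793/19783 = -625/189*(-1/413341) + 3793/19783 = 625/78121449 + 3793/19783 = 296327020432/1545476625567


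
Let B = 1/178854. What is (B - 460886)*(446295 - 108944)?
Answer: -27808283052620693/178854 ≈ -1.5548e+11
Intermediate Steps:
B = 1/178854 ≈ 5.5912e-6
(B - 460886)*(446295 - 108944) = (1/178854 - 460886)*(446295 - 108944) = -82431304643/178854*337351 = -27808283052620693/178854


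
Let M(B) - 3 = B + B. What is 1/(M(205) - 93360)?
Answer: -1/92947 ≈ -1.0759e-5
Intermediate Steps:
M(B) = 3 + 2*B (M(B) = 3 + (B + B) = 3 + 2*B)
1/(M(205) - 93360) = 1/((3 + 2*205) - 93360) = 1/((3 + 410) - 93360) = 1/(413 - 93360) = 1/(-92947) = -1/92947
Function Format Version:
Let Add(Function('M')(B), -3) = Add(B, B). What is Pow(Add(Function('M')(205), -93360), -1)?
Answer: Rational(-1, 92947) ≈ -1.0759e-5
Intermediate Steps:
Function('M')(B) = Add(3, Mul(2, B)) (Function('M')(B) = Add(3, Add(B, B)) = Add(3, Mul(2, B)))
Pow(Add(Function('M')(205), -93360), -1) = Pow(Add(Add(3, Mul(2, 205)), -93360), -1) = Pow(Add(Add(3, 410), -93360), -1) = Pow(Add(413, -93360), -1) = Pow(-92947, -1) = Rational(-1, 92947)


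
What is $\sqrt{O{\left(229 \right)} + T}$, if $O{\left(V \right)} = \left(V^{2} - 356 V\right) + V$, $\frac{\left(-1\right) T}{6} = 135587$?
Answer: $2 i \sqrt{210594} \approx 917.81 i$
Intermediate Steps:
$T = -813522$ ($T = \left(-6\right) 135587 = -813522$)
$O{\left(V \right)} = V^{2} - 355 V$
$\sqrt{O{\left(229 \right)} + T} = \sqrt{229 \left(-355 + 229\right) - 813522} = \sqrt{229 \left(-126\right) - 813522} = \sqrt{-28854 - 813522} = \sqrt{-842376} = 2 i \sqrt{210594}$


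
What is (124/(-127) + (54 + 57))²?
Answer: 195244729/16129 ≈ 12105.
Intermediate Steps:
(124/(-127) + (54 + 57))² = (124*(-1/127) + 111)² = (-124/127 + 111)² = (13973/127)² = 195244729/16129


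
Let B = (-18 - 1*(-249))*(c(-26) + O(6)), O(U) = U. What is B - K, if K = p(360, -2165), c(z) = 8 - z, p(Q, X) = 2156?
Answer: 7084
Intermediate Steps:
K = 2156
B = 9240 (B = (-18 - 1*(-249))*((8 - 1*(-26)) + 6) = (-18 + 249)*((8 + 26) + 6) = 231*(34 + 6) = 231*40 = 9240)
B - K = 9240 - 1*2156 = 9240 - 2156 = 7084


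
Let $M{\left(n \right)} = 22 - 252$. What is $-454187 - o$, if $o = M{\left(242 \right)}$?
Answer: $-453957$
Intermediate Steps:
$M{\left(n \right)} = -230$ ($M{\left(n \right)} = 22 - 252 = -230$)
$o = -230$
$-454187 - o = -454187 - -230 = -454187 + 230 = -453957$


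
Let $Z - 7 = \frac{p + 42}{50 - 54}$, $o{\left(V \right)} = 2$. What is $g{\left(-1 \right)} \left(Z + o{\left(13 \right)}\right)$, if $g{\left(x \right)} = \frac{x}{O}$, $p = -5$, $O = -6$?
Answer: $- \frac{1}{24} \approx -0.041667$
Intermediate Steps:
$g{\left(x \right)} = - \frac{x}{6}$ ($g{\left(x \right)} = \frac{x}{-6} = x \left(- \frac{1}{6}\right) = - \frac{x}{6}$)
$Z = - \frac{9}{4}$ ($Z = 7 + \frac{-5 + 42}{50 - 54} = 7 + \frac{37}{-4} = 7 + 37 \left(- \frac{1}{4}\right) = 7 - \frac{37}{4} = - \frac{9}{4} \approx -2.25$)
$g{\left(-1 \right)} \left(Z + o{\left(13 \right)}\right) = \left(- \frac{1}{6}\right) \left(-1\right) \left(- \frac{9}{4} + 2\right) = \frac{1}{6} \left(- \frac{1}{4}\right) = - \frac{1}{24}$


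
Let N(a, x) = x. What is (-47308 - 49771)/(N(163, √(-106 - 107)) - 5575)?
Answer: 541215425/31080838 + 97079*I*√213/31080838 ≈ 17.413 + 0.045585*I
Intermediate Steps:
(-47308 - 49771)/(N(163, √(-106 - 107)) - 5575) = (-47308 - 49771)/(√(-106 - 107) - 5575) = -97079/(√(-213) - 5575) = -97079/(I*√213 - 5575) = -97079/(-5575 + I*√213)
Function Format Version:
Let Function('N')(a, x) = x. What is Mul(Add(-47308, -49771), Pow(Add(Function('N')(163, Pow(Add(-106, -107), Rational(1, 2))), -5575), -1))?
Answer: Add(Rational(541215425, 31080838), Mul(Rational(97079, 31080838), I, Pow(213, Rational(1, 2)))) ≈ Add(17.413, Mul(0.045585, I))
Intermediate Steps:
Mul(Add(-47308, -49771), Pow(Add(Function('N')(163, Pow(Add(-106, -107), Rational(1, 2))), -5575), -1)) = Mul(Add(-47308, -49771), Pow(Add(Pow(Add(-106, -107), Rational(1, 2)), -5575), -1)) = Mul(-97079, Pow(Add(Pow(-213, Rational(1, 2)), -5575), -1)) = Mul(-97079, Pow(Add(Mul(I, Pow(213, Rational(1, 2))), -5575), -1)) = Mul(-97079, Pow(Add(-5575, Mul(I, Pow(213, Rational(1, 2)))), -1))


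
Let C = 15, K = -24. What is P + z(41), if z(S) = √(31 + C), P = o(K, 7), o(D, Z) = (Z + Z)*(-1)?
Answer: -14 + √46 ≈ -7.2177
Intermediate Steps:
o(D, Z) = -2*Z (o(D, Z) = (2*Z)*(-1) = -2*Z)
P = -14 (P = -2*7 = -14)
z(S) = √46 (z(S) = √(31 + 15) = √46)
P + z(41) = -14 + √46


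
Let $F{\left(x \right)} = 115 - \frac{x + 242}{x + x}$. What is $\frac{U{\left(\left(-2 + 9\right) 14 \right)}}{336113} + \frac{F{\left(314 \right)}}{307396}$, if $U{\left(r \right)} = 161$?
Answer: $\frac{3447962300}{4055301826109} \approx 0.00085024$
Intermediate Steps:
$F{\left(x \right)} = 115 - \frac{242 + x}{2 x}$
$\frac{U{\left(\left(-2 + 9\right) 14 \right)}}{336113} + \frac{F{\left(314 \right)}}{307396} = \frac{161}{336113} + \frac{\frac{229}{2} - \frac{121}{314}}{307396} = 161 \cdot \frac{1}{336113} + \left(\frac{229}{2} - \frac{121}{314}\right) \frac{1}{307396} = \frac{161}{336113} + \left(\frac{229}{2} - \frac{121}{314}\right) \frac{1}{307396} = \frac{161}{336113} + \frac{17916}{157} \cdot \frac{1}{307396} = \frac{161}{336113} + \frac{4479}{12065293} = \frac{3447962300}{4055301826109}$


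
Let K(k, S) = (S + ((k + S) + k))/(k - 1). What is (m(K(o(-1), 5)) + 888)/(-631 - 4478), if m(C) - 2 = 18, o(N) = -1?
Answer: -908/5109 ≈ -0.17773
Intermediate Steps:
K(k, S) = (2*S + 2*k)/(-1 + k) (K(k, S) = (S + ((S + k) + k))/(-1 + k) = (S + (S + 2*k))/(-1 + k) = (2*S + 2*k)/(-1 + k))
m(C) = 20 (m(C) = 2 + 18 = 20)
(m(K(o(-1), 5)) + 888)/(-631 - 4478) = (20 + 888)/(-631 - 4478) = 908/(-5109) = 908*(-1/5109) = -908/5109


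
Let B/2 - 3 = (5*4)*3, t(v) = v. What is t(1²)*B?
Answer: 126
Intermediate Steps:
B = 126 (B = 6 + 2*((5*4)*3) = 6 + 2*(20*3) = 6 + 2*60 = 6 + 120 = 126)
t(1²)*B = 1²*126 = 1*126 = 126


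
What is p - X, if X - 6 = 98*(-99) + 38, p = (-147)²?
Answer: 31267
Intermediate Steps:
p = 21609
X = -9658 (X = 6 + (98*(-99) + 38) = 6 + (-9702 + 38) = 6 - 9664 = -9658)
p - X = 21609 - 1*(-9658) = 21609 + 9658 = 31267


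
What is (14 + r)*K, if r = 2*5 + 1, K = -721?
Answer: -18025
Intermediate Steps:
r = 11 (r = 10 + 1 = 11)
(14 + r)*K = (14 + 11)*(-721) = 25*(-721) = -18025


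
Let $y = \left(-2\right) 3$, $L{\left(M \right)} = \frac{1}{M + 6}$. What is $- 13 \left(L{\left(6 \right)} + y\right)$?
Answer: $\frac{923}{12} \approx 76.917$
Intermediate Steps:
$L{\left(M \right)} = \frac{1}{6 + M}$
$y = -6$
$- 13 \left(L{\left(6 \right)} + y\right) = - 13 \left(\frac{1}{6 + 6} - 6\right) = - 13 \left(\frac{1}{12} - 6\right) = \left(-13\right) \left(- \frac{71}{12}\right) = \frac{923}{12}$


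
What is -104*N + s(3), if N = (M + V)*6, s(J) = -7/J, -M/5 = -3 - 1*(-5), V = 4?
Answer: 11225/3 ≈ 3741.7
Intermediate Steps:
M = -10 (M = -5*(-3 - 1*(-5)) = -5*(-3 + 5) = -5*2 = -10)
N = -36 (N = (-10 + 4)*6 = -6*6 = -36)
-104*N + s(3) = -104*(-36) - 7/3 = 3744 - 7*1/3 = 3744 - 7/3 = 11225/3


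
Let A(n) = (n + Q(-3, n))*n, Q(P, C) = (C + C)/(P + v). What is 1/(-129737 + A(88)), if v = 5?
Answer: -1/114249 ≈ -8.7528e-6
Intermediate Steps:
Q(P, C) = 2*C/(5 + P) (Q(P, C) = (C + C)/(P + 5) = (2*C)/(5 + P) = 2*C/(5 + P))
A(n) = 2*n**2 (A(n) = (n + 2*n/(5 - 3))*n = (n + 2*n/2)*n = (n + 2*n*(1/2))*n = (n + n)*n = (2*n)*n = 2*n**2)
1/(-129737 + A(88)) = 1/(-129737 + 2*88**2) = 1/(-129737 + 2*7744) = 1/(-129737 + 15488) = 1/(-114249) = -1/114249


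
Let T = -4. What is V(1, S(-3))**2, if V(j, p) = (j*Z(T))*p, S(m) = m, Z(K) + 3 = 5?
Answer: 36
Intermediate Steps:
Z(K) = 2 (Z(K) = -3 + 5 = 2)
V(j, p) = 2*j*p (V(j, p) = (j*2)*p = (2*j)*p = 2*j*p)
V(1, S(-3))**2 = (2*1*(-3))**2 = (-6)**2 = 36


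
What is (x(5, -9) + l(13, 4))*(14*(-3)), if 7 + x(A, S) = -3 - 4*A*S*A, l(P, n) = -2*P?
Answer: -36288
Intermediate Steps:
x(A, S) = -10 - 4*S*A² (x(A, S) = -7 + (-3 - 4*A*S*A) = -7 + (-3 - 4*S*A²) = -10 - 4*S*A²)
(x(5, -9) + l(13, 4))*(14*(-3)) = ((-10 - 4*(-9)*5²) - 2*13)*(14*(-3)) = ((-10 - 4*(-9)*25) - 26)*(-42) = ((-10 + 900) - 26)*(-42) = (890 - 26)*(-42) = 864*(-42) = -36288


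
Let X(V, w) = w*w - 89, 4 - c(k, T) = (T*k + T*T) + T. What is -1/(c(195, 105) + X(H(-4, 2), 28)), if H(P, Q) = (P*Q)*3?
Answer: 1/30906 ≈ 3.2356e-5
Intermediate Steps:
H(P, Q) = 3*P*Q
c(k, T) = 4 - T - T² - T*k (c(k, T) = 4 - ((T*k + T*T) + T) = 4 - ((T*k + T²) + T) = 4 - ((T² + T*k) + T) = 4 - (T + T² + T*k) = 4 + (-T - T² - T*k) = 4 - T - T² - T*k)
X(V, w) = -89 + w² (X(V, w) = w² - 89 = -89 + w²)
-1/(c(195, 105) + X(H(-4, 2), 28)) = -1/((4 - 1*105 - 1*105² - 1*105*195) + (-89 + 28²)) = -1/((4 - 105 - 1*11025 - 20475) + (-89 + 784)) = -1/((4 - 105 - 11025 - 20475) + 695) = -1/(-31601 + 695) = -1/(-30906) = -1*(-1/30906) = 1/30906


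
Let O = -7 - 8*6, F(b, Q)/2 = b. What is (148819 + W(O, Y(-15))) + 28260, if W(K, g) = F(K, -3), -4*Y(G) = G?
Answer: 176969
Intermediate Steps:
F(b, Q) = 2*b
O = -55 (O = -7 - 48 = -55)
Y(G) = -G/4
W(K, g) = 2*K
(148819 + W(O, Y(-15))) + 28260 = (148819 + 2*(-55)) + 28260 = (148819 - 110) + 28260 = 148709 + 28260 = 176969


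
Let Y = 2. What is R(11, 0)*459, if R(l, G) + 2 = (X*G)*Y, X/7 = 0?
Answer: -918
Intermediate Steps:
X = 0 (X = 7*0 = 0)
R(l, G) = -2 (R(l, G) = -2 + (0*G)*2 = -2 + 0*2 = -2 + 0 = -2)
R(11, 0)*459 = -2*459 = -918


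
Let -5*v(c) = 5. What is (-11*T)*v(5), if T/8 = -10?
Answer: -880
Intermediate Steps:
T = -80 (T = 8*(-10) = -80)
v(c) = -1 (v(c) = -1/5*5 = -1)
(-11*T)*v(5) = -11*(-80)*(-1) = 880*(-1) = -880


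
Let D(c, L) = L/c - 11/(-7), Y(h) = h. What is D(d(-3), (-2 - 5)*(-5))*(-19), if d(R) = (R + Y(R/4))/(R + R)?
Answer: -7657/7 ≈ -1093.9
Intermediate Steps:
d(R) = 5/8 (d(R) = (R + R/4)/(R + R) = (R + R*(¼))/((2*R)) = (R + R/4)*(1/(2*R)) = (5*R/4)*(1/(2*R)) = 5/8)
D(c, L) = 11/7 + L/c (D(c, L) = L/c - 11*(-⅐) = L/c + 11/7 = 11/7 + L/c)
D(d(-3), (-2 - 5)*(-5))*(-19) = (11/7 + ((-2 - 5)*(-5))/(5/8))*(-19) = (11/7 - 7*(-5)*(8/5))*(-19) = (11/7 + 35*(8/5))*(-19) = (11/7 + 56)*(-19) = (403/7)*(-19) = -7657/7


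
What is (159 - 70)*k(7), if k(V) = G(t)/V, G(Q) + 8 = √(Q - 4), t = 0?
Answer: -712/7 + 178*I/7 ≈ -101.71 + 25.429*I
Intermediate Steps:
G(Q) = -8 + √(-4 + Q) (G(Q) = -8 + √(Q - 4) = -8 + √(-4 + Q))
k(V) = (-8 + 2*I)/V (k(V) = (-8 + √(-4 + 0))/V = (-8 + √(-4))/V = (-8 + 2*I)/V)
(159 - 70)*k(7) = (159 - 70)*(2*(-4 + I)/7) = 89*(2*(⅐)*(-4 + I)) = 89*(-8/7 + 2*I/7) = -712/7 + 178*I/7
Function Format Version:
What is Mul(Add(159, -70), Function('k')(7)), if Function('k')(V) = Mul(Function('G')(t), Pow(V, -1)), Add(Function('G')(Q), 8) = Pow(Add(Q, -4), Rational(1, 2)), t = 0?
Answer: Add(Rational(-712, 7), Mul(Rational(178, 7), I)) ≈ Add(-101.71, Mul(25.429, I))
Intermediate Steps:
Function('G')(Q) = Add(-8, Pow(Add(-4, Q), Rational(1, 2))) (Function('G')(Q) = Add(-8, Pow(Add(Q, -4), Rational(1, 2))) = Add(-8, Pow(Add(-4, Q), Rational(1, 2))))
Function('k')(V) = Mul(Pow(V, -1), Add(-8, Mul(2, I))) (Function('k')(V) = Mul(Add(-8, Pow(Add(-4, 0), Rational(1, 2))), Pow(V, -1)) = Mul(Add(-8, Pow(-4, Rational(1, 2))), Pow(V, -1)) = Mul(Add(-8, Mul(2, I)), Pow(V, -1)) = Mul(Pow(V, -1), Add(-8, Mul(2, I))))
Mul(Add(159, -70), Function('k')(7)) = Mul(Add(159, -70), Mul(2, Pow(7, -1), Add(-4, I))) = Mul(89, Mul(2, Rational(1, 7), Add(-4, I))) = Mul(89, Add(Rational(-8, 7), Mul(Rational(2, 7), I))) = Add(Rational(-712, 7), Mul(Rational(178, 7), I))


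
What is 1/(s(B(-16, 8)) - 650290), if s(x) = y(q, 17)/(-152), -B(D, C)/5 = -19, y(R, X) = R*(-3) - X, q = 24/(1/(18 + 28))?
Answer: -152/98840751 ≈ -1.5378e-6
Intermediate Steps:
q = 1104 (q = 24/(1/46) = 24*46 = 1104)
y(R, X) = -X - 3*R (y(R, X) = -3*R - X = -X - 3*R)
B(D, C) = 95 (B(D, C) = -5*(-19) = 95)
s(x) = 3329/152 (s(x) = (-1*17 - 3*1104)/(-152) = (-17 - 3312)*(-1/152) = -3329*(-1/152) = 3329/152)
1/(s(B(-16, 8)) - 650290) = 1/(3329/152 - 650290) = 1/(-98840751/152) = -152/98840751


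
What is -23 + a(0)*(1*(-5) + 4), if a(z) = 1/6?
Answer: -139/6 ≈ -23.167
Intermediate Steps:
a(z) = ⅙
-23 + a(0)*(1*(-5) + 4) = -23 + (1*(-5) + 4)/6 = -23 + (-5 + 4)/6 = -23 + (⅙)*(-1) = -23 - ⅙ = -139/6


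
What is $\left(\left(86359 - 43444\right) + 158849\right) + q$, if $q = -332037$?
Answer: $-130273$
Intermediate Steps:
$\left(\left(86359 - 43444\right) + 158849\right) + q = \left(\left(86359 - 43444\right) + 158849\right) - 332037 = \left(42915 + 158849\right) - 332037 = 201764 - 332037 = -130273$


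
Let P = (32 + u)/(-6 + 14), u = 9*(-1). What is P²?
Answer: 529/64 ≈ 8.2656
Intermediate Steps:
u = -9
P = 23/8 (P = (32 - 9)/(-6 + 14) = 23/8 ≈ 2.8750)
P² = (23/8)² = 529/64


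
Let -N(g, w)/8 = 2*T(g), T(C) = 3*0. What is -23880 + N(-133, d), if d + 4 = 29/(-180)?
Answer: -23880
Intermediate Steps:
T(C) = 0
d = -749/180 (d = -4 + 29/(-180) = -4 + 29*(-1/180) = -4 - 29/180 = -749/180 ≈ -4.1611)
N(g, w) = 0 (N(g, w) = -16*0 = -8*0 = 0)
-23880 + N(-133, d) = -23880 + 0 = -23880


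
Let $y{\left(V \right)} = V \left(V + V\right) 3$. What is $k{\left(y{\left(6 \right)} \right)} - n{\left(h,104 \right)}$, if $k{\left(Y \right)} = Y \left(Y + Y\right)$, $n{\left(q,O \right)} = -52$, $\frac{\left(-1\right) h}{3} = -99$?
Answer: $93364$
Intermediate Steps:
$h = 297$ ($h = \left(-3\right) \left(-99\right) = 297$)
$y{\left(V \right)} = 6 V^{2}$ ($y{\left(V \right)} = V 2 V 3 = 2 V^{2} \cdot 3 = 6 V^{2}$)
$k{\left(Y \right)} = 2 Y^{2}$ ($k{\left(Y \right)} = Y 2 Y = 2 Y^{2}$)
$k{\left(y{\left(6 \right)} \right)} - n{\left(h,104 \right)} = 2 \left(6 \cdot 6^{2}\right)^{2} - -52 = 2 \left(6 \cdot 36\right)^{2} + 52 = 2 \cdot 216^{2} + 52 = 2 \cdot 46656 + 52 = 93312 + 52 = 93364$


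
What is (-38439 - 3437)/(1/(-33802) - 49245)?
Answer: 1415492552/1664579491 ≈ 0.85036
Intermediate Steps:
(-38439 - 3437)/(1/(-33802) - 49245) = -41876/(-1/33802 - 49245) = -41876/(-1664579491/33802) = -41876*(-33802/1664579491) = 1415492552/1664579491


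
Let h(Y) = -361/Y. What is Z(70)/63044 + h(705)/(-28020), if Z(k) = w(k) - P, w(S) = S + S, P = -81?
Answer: 548551873/155672185050 ≈ 0.0035238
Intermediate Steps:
w(S) = 2*S
Z(k) = 81 + 2*k (Z(k) = 2*k - 1*(-81) = 2*k + 81 = 81 + 2*k)
Z(70)/63044 + h(705)/(-28020) = (81 + 2*70)/63044 - 361/705/(-28020) = (81 + 140)*(1/63044) - 361*1/705*(-1/28020) = 221*(1/63044) - 361/705*(-1/28020) = 221/63044 + 361/19754100 = 548551873/155672185050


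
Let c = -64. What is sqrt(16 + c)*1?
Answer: 4*I*sqrt(3) ≈ 6.9282*I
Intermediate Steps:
sqrt(16 + c)*1 = sqrt(16 - 64)*1 = sqrt(-48)*1 = (4*I*sqrt(3))*1 = 4*I*sqrt(3)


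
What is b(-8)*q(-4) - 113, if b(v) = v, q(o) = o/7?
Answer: -759/7 ≈ -108.43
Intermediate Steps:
q(o) = o/7 (q(o) = o*(⅐) = o/7)
b(-8)*q(-4) - 113 = -8*(-4)/7 - 113 = -8*(-4/7) - 113 = 32/7 - 113 = -759/7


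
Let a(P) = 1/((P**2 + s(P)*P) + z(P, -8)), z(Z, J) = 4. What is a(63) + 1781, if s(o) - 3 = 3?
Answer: 7749132/4351 ≈ 1781.0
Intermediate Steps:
s(o) = 6 (s(o) = 3 + 3 = 6)
a(P) = 1/(4 + P**2 + 6*P) (a(P) = 1/((P**2 + 6*P) + 4) = 1/(4 + P**2 + 6*P))
a(63) + 1781 = 1/(4 + 63**2 + 6*63) + 1781 = 1/(4 + 3969 + 378) + 1781 = 1/4351 + 1781 = 7749132/4351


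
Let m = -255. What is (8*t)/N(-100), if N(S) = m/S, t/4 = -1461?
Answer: -311680/17 ≈ -18334.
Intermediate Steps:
t = -5844 (t = 4*(-1461) = -5844)
N(S) = -255/S
(8*t)/N(-100) = (8*(-5844))/((-255/(-100))) = -46752/((-255*(-1/100))) = -46752/51/20 = -46752*20/51 = -311680/17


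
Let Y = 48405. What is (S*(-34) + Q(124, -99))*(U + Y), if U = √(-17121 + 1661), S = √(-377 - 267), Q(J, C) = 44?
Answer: 4*(11 - 17*I*√161)*(48405 + 2*I*√3865) ≈ 2.2371e+6 - 4.1759e+7*I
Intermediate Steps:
S = 2*I*√161 (S = √(-644) = 2*I*√161 ≈ 25.377*I)
U = 2*I*√3865 (U = √(-15460) = 2*I*√3865 ≈ 124.34*I)
(S*(-34) + Q(124, -99))*(U + Y) = ((2*I*√161)*(-34) + 44)*(2*I*√3865 + 48405) = (-68*I*√161 + 44)*(48405 + 2*I*√3865) = (44 - 68*I*√161)*(48405 + 2*I*√3865)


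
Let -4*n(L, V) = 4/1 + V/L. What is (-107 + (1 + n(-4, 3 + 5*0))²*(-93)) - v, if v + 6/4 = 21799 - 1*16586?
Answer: -1362373/256 ≈ -5321.8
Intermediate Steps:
v = 10423/2 (v = -3/2 + (21799 - 1*16586) = -3/2 + (21799 - 16586) = -3/2 + 5213 = 10423/2 ≈ 5211.5)
n(L, V) = -1 - V/(4*L) (n(L, V) = -(4/1 + V/L)/4 = -(4*1 + V/L)/4 = -(4 + V/L)/4 = -1 - V/(4*L))
(-107 + (1 + n(-4, 3 + 5*0))²*(-93)) - v = (-107 + (1 + (-1*(-4) - (3 + 5*0)/4)/(-4))²*(-93)) - 1*10423/2 = (-107 + (1 - (4 - (3 + 0)/4)/4)²*(-93)) - 10423/2 = (-107 + (1 - (4 - ¼*3)/4)²*(-93)) - 10423/2 = (-107 + (1 - (4 - ¾)/4)²*(-93)) - 10423/2 = (-107 + (1 - ¼*13/4)²*(-93)) - 10423/2 = (-107 + (1 - 13/16)²*(-93)) - 10423/2 = (-107 + (3/16)²*(-93)) - 10423/2 = (-107 + (9/256)*(-93)) - 10423/2 = (-107 - 837/256) - 10423/2 = -28229/256 - 10423/2 = -1362373/256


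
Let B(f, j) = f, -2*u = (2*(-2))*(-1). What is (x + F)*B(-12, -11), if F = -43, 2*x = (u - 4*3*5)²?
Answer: -22548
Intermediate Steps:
u = -2 (u = -2*(-2)*(-1)/2 = -(-2)*(-1) = -½*4 = -2)
x = 1922 (x = (-2 - 4*3*5)²/2 = (-2 - 12*5)²/2 = (-2 - 60)²/2 = (½)*(-62)² = (½)*3844 = 1922)
(x + F)*B(-12, -11) = (1922 - 43)*(-12) = 1879*(-12) = -22548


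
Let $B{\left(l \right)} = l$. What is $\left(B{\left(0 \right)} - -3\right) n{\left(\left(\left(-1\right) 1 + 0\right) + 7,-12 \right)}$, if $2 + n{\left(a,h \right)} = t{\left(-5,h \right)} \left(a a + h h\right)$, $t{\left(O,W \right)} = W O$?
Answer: $32394$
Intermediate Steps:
$t{\left(O,W \right)} = O W$
$n{\left(a,h \right)} = -2 - 5 h \left(a^{2} + h^{2}\right)$ ($n{\left(a,h \right)} = -2 + - 5 h \left(a a + h h\right) = -2 + - 5 h \left(a^{2} + h^{2}\right) = -2 - 5 h \left(a^{2} + h^{2}\right)$)
$\left(B{\left(0 \right)} - -3\right) n{\left(\left(\left(-1\right) 1 + 0\right) + 7,-12 \right)} = \left(0 - -3\right) \left(-2 - 5 \left(-12\right)^{3} - - 60 \left(\left(\left(-1\right) 1 + 0\right) + 7\right)^{2}\right) = \left(0 + 3\right) \left(-2 - -8640 - - 60 \left(\left(-1 + 0\right) + 7\right)^{2}\right) = 3 \left(-2 + 8640 - - 60 \left(-1 + 7\right)^{2}\right) = 3 \left(-2 + 8640 - - 60 \cdot 6^{2}\right) = 3 \left(-2 + 8640 - \left(-60\right) 36\right) = 3 \left(-2 + 8640 + 2160\right) = 3 \cdot 10798 = 32394$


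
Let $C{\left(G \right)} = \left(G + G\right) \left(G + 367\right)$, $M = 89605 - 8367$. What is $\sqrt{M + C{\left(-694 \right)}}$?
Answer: $\sqrt{535114} \approx 731.51$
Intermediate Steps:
$M = 81238$
$C{\left(G \right)} = 2 G \left(367 + G\right)$
$\sqrt{M + C{\left(-694 \right)}} = \sqrt{81238 + 2 \left(-694\right) \left(367 - 694\right)} = \sqrt{81238 + 2 \left(-694\right) \left(-327\right)} = \sqrt{81238 + 453876} = \sqrt{535114}$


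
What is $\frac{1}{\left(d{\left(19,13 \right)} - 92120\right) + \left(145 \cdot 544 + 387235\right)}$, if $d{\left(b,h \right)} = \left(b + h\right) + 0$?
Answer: $\frac{1}{374027} \approx 2.6736 \cdot 10^{-6}$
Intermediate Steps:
$d{\left(b,h \right)} = b + h$
$\frac{1}{\left(d{\left(19,13 \right)} - 92120\right) + \left(145 \cdot 544 + 387235\right)} = \frac{1}{\left(\left(19 + 13\right) - 92120\right) + \left(145 \cdot 544 + 387235\right)} = \frac{1}{\left(32 - 92120\right) + \left(78880 + 387235\right)} = \frac{1}{-92088 + 466115} = \frac{1}{374027}$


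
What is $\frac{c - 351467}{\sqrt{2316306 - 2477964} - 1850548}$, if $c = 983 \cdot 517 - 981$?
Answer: $- \frac{20589064866}{244609147283} - \frac{467289 i \sqrt{17962}}{3424528061962} \approx -0.084171 - 1.8288 \cdot 10^{-5} i$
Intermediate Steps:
$c = 507230$ ($c = 508211 - 981 = 507230$)
$\frac{c - 351467}{\sqrt{2316306 - 2477964} - 1850548} = \frac{507230 - 351467}{\sqrt{2316306 - 2477964} - 1850548} = \frac{155763}{\sqrt{-161658} - 1850548} = \frac{155763}{3 i \sqrt{17962} - 1850548} = \frac{155763}{-1850548 + 3 i \sqrt{17962}}$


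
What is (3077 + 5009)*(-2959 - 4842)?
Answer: -63078886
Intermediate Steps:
(3077 + 5009)*(-2959 - 4842) = 8086*(-7801) = -63078886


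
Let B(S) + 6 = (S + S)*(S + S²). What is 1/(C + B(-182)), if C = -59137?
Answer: -1/12050031 ≈ -8.2987e-8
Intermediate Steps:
B(S) = -6 + 2*S*(S + S²) (B(S) = -6 + (S + S)*(S + S²) = -6 + (2*S)*(S + S²) = -6 + 2*S*(S + S²))
1/(C + B(-182)) = 1/(-59137 + (-6 + 2*(-182)² + 2*(-182)³)) = 1/(-59137 + (-6 + 2*33124 + 2*(-6028568))) = 1/(-59137 + (-6 + 66248 - 12057136)) = 1/(-59137 - 11990894) = 1/(-12050031) = -1/12050031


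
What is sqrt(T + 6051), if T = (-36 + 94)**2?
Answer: sqrt(9415) ≈ 97.031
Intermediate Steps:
T = 3364 (T = 58**2 = 3364)
sqrt(T + 6051) = sqrt(3364 + 6051) = sqrt(9415)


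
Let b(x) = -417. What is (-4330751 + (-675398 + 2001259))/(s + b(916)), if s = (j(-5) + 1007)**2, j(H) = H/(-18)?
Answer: -139083480/46942579 ≈ -2.9628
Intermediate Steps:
j(H) = -H/18 (j(H) = H*(-1/18) = -H/18)
s = 328733161/324 (s = (-1/18*(-5) + 1007)**2 = (5/18 + 1007)**2 = (18131/18)**2 = 328733161/324 ≈ 1.0146e+6)
(-4330751 + (-675398 + 2001259))/(s + b(916)) = (-4330751 + (-675398 + 2001259))/(328733161/324 - 417) = (-4330751 + 1325861)/(328598053/324) = -3004890*324/328598053 = -139083480/46942579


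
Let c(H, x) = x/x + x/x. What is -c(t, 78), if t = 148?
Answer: -2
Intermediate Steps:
c(H, x) = 2 (c(H, x) = 1 + 1 = 2)
-c(t, 78) = -1*2 = -2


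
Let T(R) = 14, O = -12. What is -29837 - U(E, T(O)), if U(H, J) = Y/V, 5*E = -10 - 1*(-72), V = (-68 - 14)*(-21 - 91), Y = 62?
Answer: -137011535/4592 ≈ -29837.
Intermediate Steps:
V = 9184 (V = -82*(-112) = 9184)
E = 62/5 (E = (-10 - 1*(-72))/5 = (-10 + 72)/5 = (⅕)*62 = 62/5 ≈ 12.400)
U(H, J) = 31/4592 (U(H, J) = 62/9184 = 62*(1/9184) = 31/4592)
-29837 - U(E, T(O)) = -29837 - 1*31/4592 = -29837 - 31/4592 = -137011535/4592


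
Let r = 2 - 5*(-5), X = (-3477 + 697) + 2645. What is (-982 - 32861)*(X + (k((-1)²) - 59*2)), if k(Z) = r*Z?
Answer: 7648518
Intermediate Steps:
X = -135 (X = -2780 + 2645 = -135)
r = 27 (r = 2 + 25 = 27)
k(Z) = 27*Z
(-982 - 32861)*(X + (k((-1)²) - 59*2)) = (-982 - 32861)*(-135 + (27*(-1)² - 59*2)) = -33843*(-135 + (27*1 - 118)) = -33843*(-135 + (27 - 118)) = -33843*(-135 - 91) = -33843*(-226) = 7648518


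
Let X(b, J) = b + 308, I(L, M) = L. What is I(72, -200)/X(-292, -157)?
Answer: 9/2 ≈ 4.5000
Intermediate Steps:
X(b, J) = 308 + b
I(72, -200)/X(-292, -157) = 72/(308 - 292) = 72/16 = 72*(1/16) = 9/2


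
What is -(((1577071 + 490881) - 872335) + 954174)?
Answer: -2149791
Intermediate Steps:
-(((1577071 + 490881) - 872335) + 954174) = -((2067952 - 872335) + 954174) = -(1195617 + 954174) = -1*2149791 = -2149791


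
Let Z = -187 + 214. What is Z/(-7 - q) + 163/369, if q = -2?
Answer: -9148/1845 ≈ -4.9583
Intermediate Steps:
Z = 27
Z/(-7 - q) + 163/369 = 27/(-7 - 1*(-2)) + 163/369 = 27/(-7 + 2) + 163*(1/369) = 27/(-5) + 163/369 = 27*(-1/5) + 163/369 = -27/5 + 163/369 = -9148/1845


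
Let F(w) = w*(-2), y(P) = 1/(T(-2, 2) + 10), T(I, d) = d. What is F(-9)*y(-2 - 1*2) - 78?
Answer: -153/2 ≈ -76.500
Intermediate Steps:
y(P) = 1/12 (y(P) = 1/(2 + 10) = 1/12)
F(w) = -2*w
F(-9)*y(-2 - 1*2) - 78 = -2*(-9)*(1/12) - 78 = 18*(1/12) - 78 = 3/2 - 78 = -153/2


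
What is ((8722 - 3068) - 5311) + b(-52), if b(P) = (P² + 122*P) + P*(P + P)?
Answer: 2111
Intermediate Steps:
b(P) = 3*P² + 122*P (b(P) = (P² + 122*P) + P*(2*P) = (P² + 122*P) + 2*P² = 3*P² + 122*P)
((8722 - 3068) - 5311) + b(-52) = ((8722 - 3068) - 5311) - 52*(122 + 3*(-52)) = (5654 - 5311) - 52*(122 - 156) = 343 - 52*(-34) = 343 + 1768 = 2111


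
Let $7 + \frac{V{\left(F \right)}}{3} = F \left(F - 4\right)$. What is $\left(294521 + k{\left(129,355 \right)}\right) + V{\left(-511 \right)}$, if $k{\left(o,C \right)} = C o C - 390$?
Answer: $17340830$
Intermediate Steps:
$V{\left(F \right)} = -21 + 3 F \left(-4 + F\right)$ ($V{\left(F \right)} = -21 + 3 F \left(F - 4\right) = -21 + 3 F \left(-4 + F\right)$)
$k{\left(o,C \right)} = -390 + o C^{2}$ ($k{\left(o,C \right)} = o C^{2} - 390 = -390 + o C^{2}$)
$\left(294521 + k{\left(129,355 \right)}\right) + V{\left(-511 \right)} = \left(294521 - \left(390 - 129 \cdot 355^{2}\right)\right) - \left(-6111 - 783363\right) = \left(294521 + \left(-390 + 129 \cdot 126025\right)\right) + \left(-21 + 6132 + 3 \cdot 261121\right) = \left(294521 + \left(-390 + 16257225\right)\right) + \left(-21 + 6132 + 783363\right) = \left(294521 + 16256835\right) + 789474 = 16551356 + 789474 = 17340830$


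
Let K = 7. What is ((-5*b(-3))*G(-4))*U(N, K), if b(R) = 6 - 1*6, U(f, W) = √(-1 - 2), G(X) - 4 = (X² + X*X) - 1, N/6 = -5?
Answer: 0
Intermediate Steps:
N = -30 (N = 6*(-5) = -30)
G(X) = 3 + 2*X² (G(X) = 4 + ((X² + X*X) - 1) = 4 + ((X² + X²) - 1) = 4 + (2*X² - 1) = 4 + (-1 + 2*X²) = 3 + 2*X²)
U(f, W) = I*√3 (U(f, W) = √(-3) = I*√3)
b(R) = 0 (b(R) = 6 - 6 = 0)
((-5*b(-3))*G(-4))*U(N, K) = ((-5*0)*(3 + 2*(-4)²))*(I*√3) = (0*(3 + 2*16))*(I*√3) = (0*(3 + 32))*(I*√3) = (0*35)*(I*√3) = 0*(I*√3) = 0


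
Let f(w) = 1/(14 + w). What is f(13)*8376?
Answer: 2792/9 ≈ 310.22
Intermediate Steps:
f(13)*8376 = 8376/(14 + 13) = 8376/27 = (1/27)*8376 = 2792/9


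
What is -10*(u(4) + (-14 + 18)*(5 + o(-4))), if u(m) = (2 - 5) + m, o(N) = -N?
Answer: -370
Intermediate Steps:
u(m) = -3 + m
-10*(u(4) + (-14 + 18)*(5 + o(-4))) = -10*((-3 + 4) + (-14 + 18)*(5 - 1*(-4))) = -10*(1 + 4*(5 + 4)) = -10*(1 + 4*9) = -10*(1 + 36) = -10*37 = -370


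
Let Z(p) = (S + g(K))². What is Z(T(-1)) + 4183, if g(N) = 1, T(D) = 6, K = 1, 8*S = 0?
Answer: 4184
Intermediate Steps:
S = 0 (S = (⅛)*0 = 0)
Z(p) = 1 (Z(p) = (0 + 1)² = 1² = 1)
Z(T(-1)) + 4183 = 1 + 4183 = 4184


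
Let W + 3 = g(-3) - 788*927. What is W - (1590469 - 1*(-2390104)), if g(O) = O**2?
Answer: -4711043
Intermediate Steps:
W = -730470 (W = -3 + ((-3)**2 - 788*927) = -3 + (9 - 730476) = -3 - 730467 = -730470)
W - (1590469 - 1*(-2390104)) = -730470 - (1590469 - 1*(-2390104)) = -730470 - (1590469 + 2390104) = -730470 - 1*3980573 = -730470 - 3980573 = -4711043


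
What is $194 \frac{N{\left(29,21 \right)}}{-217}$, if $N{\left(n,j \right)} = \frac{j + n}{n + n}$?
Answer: $- \frac{4850}{6293} \approx -0.7707$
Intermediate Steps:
$N{\left(n,j \right)} = \frac{j + n}{2 n}$
$194 \frac{N{\left(29,21 \right)}}{-217} = 194 \frac{\frac{1}{2} \cdot \frac{1}{29} \left(21 + 29\right)}{-217} = 194 \cdot \frac{1}{2} \cdot \frac{1}{29} \cdot 50 \left(- \frac{1}{217}\right) = 194 \cdot \frac{25}{29} \left(- \frac{1}{217}\right) = 194 \left(- \frac{25}{6293}\right) = - \frac{4850}{6293}$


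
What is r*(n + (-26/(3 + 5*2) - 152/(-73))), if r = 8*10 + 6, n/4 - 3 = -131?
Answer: -3213820/73 ≈ -44025.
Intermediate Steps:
n = -512 (n = 12 + 4*(-131) = 12 - 524 = -512)
r = 86 (r = 80 + 6 = 86)
r*(n + (-26/(3 + 5*2) - 152/(-73))) = 86*(-512 + (-26/(3 + 5*2) - 152/(-73))) = 86*(-512 + (-26/(3 + 10) - 152*(-1/73))) = 86*(-512 + (-26/13 + 152/73)) = 86*(-512 + (-26*1/13 + 152/73)) = 86*(-512 + (-2 + 152/73)) = 86*(-512 + 6/73) = 86*(-37370/73) = -3213820/73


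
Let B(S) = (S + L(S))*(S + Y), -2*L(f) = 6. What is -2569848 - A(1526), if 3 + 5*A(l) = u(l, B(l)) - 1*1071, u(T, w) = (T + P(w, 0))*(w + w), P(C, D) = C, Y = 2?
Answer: -10838313685126/5 ≈ -2.1677e+12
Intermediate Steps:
L(f) = -3 (L(f) = -½*6 = -3)
B(S) = (-3 + S)*(2 + S) (B(S) = (S - 3)*(S + 2) = (-3 + S)*(2 + S))
u(T, w) = 2*w*(T + w) (u(T, w) = (T + w)*(w + w) = (T + w)*(2*w) = 2*w*(T + w))
A(l) = -1074/5 + 2*(-6 + l²)*(-6 + l² - l)/5 (A(l) = -⅗ + (2*(-6 + l² - l)*(l + (-6 + l² - l)) - 1*1071)/5 = -⅗ + (2*(-6 + l² - l)*(-6 + l²) - 1071)/5 = -⅗ + (2*(-6 + l²)*(-6 + l² - l) - 1071)/5 = -⅗ + (-1071 + 2*(-6 + l²)*(-6 + l² - l))/5 = -⅗ + (-1071/5 + 2*(-6 + l²)*(-6 + l² - l)/5) = -1074/5 + 2*(-6 + l²)*(-6 + l² - l)/5)
-2569848 - A(1526) = -2569848 - (-1074/5 + 2*(-6 + 1526²)*(-6 + 1526² - 1*1526)/5) = -2569848 - (-1074/5 + 2*(-6 + 2328676)*(-6 + 2328676 - 1526)/5) = -2569848 - (-1074/5 + (⅖)*2328670*2327144) = -2569848 - (-1074/5 + 2167660167392) = -2569848 - 1*10838300835886/5 = -2569848 - 10838300835886/5 = -10838313685126/5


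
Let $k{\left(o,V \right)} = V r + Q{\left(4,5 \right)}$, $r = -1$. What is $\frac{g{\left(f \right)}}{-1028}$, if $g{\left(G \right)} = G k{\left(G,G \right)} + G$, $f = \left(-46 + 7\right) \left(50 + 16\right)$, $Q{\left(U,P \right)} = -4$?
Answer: $\frac{3308877}{514} \approx 6437.5$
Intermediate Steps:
$f = -2574$ ($f = \left(-39\right) 66 = -2574$)
$k{\left(o,V \right)} = -4 - V$ ($k{\left(o,V \right)} = V \left(-1\right) - 4 = - V - 4 = -4 - V$)
$g{\left(G \right)} = G + G \left(-4 - G\right)$ ($g{\left(G \right)} = G \left(-4 - G\right) + G = G + G \left(-4 - G\right)$)
$\frac{g{\left(f \right)}}{-1028} = \frac{\left(-2574\right) \left(-3 - -2574\right)}{-1028} = - 2574 \left(-3 + 2574\right) \left(- \frac{1}{1028}\right) = \left(-2574\right) 2571 \left(- \frac{1}{1028}\right) = \left(-6617754\right) \left(- \frac{1}{1028}\right) = \frac{3308877}{514}$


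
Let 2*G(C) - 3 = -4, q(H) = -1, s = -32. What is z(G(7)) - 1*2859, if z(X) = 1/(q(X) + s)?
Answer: -94348/33 ≈ -2859.0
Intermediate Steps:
G(C) = -½ (G(C) = 3/2 + (½)*(-4) = 3/2 - 2 = -½)
z(X) = -1/33 (z(X) = 1/(-1 - 32) = 1/(-33) = -1/33)
z(G(7)) - 1*2859 = -1/33 - 1*2859 = -1/33 - 2859 = -94348/33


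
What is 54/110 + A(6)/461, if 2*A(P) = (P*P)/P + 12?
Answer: 12942/25355 ≈ 0.51043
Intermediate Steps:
A(P) = 6 + P/2 (A(P) = ((P*P)/P + 12)/2 = (P**2/P + 12)/2 = (P + 12)/2 = (12 + P)/2 = 6 + P/2)
54/110 + A(6)/461 = 54/110 + (6 + (1/2)*6)/461 = 54*(1/110) + (6 + 3)*(1/461) = 27/55 + 9*(1/461) = 27/55 + 9/461 = 12942/25355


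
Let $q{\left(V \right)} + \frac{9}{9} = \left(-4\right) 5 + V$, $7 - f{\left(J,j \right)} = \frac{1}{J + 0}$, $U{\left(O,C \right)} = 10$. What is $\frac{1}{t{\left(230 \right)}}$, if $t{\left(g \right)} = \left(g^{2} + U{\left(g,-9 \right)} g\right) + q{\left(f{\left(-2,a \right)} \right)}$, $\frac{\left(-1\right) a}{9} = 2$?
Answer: $\frac{2}{110373} \approx 1.812 \cdot 10^{-5}$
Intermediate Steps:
$a = -18$ ($a = \left(-9\right) 2 = -18$)
$f{\left(J,j \right)} = 7 - \frac{1}{J}$ ($f{\left(J,j \right)} = 7 - \frac{1}{J + 0} = 7 - \frac{1}{J}$)
$q{\left(V \right)} = -21 + V$ ($q{\left(V \right)} = -1 + \left(\left(-4\right) 5 + V\right) = -1 + \left(-20 + V\right) = -21 + V$)
$t{\left(g \right)} = - \frac{27}{2} + g^{2} + 10 g$ ($t{\left(g \right)} = \left(g^{2} + 10 g\right) + \left(-21 + \left(7 - \frac{1}{-2}\right)\right) = \left(g^{2} + 10 g\right) + \left(-21 + \left(7 - - \frac{1}{2}\right)\right) = \left(g^{2} + 10 g\right) + \left(-21 + \left(7 + \frac{1}{2}\right)\right) = \left(g^{2} + 10 g\right) + \left(-21 + \frac{15}{2}\right) = \left(g^{2} + 10 g\right) - \frac{27}{2} = - \frac{27}{2} + g^{2} + 10 g$)
$\frac{1}{t{\left(230 \right)}} = \frac{1}{- \frac{27}{2} + 230^{2} + 10 \cdot 230} = \frac{1}{- \frac{27}{2} + 52900 + 2300} = \frac{1}{\frac{110373}{2}} = \frac{2}{110373}$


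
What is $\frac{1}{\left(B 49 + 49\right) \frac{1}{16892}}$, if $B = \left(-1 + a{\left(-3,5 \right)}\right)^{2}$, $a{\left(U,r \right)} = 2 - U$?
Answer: $\frac{16892}{833} \approx 20.279$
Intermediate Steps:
$B = 16$ ($B = \left(-1 + \left(2 - -3\right)\right)^{2} = \left(-1 + \left(2 + 3\right)\right)^{2} = \left(-1 + 5\right)^{2} = 4^{2} = 16$)
$\frac{1}{\left(B 49 + 49\right) \frac{1}{16892}} = \frac{1}{\left(16 \cdot 49 + 49\right) \frac{1}{16892}} = \frac{1}{\left(784 + 49\right) \frac{1}{16892}} = \frac{1}{833 \cdot \frac{1}{16892}} = \frac{1}{\frac{833}{16892}} = \frac{16892}{833}$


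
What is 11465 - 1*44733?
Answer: -33268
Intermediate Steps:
11465 - 1*44733 = 11465 - 44733 = -33268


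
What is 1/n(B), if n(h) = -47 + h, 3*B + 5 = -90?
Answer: -3/236 ≈ -0.012712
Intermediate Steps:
B = -95/3 (B = -5/3 + (⅓)*(-90) = -5/3 - 30 = -95/3 ≈ -31.667)
1/n(B) = 1/(-47 - 95/3) = 1/(-236/3) = -3/236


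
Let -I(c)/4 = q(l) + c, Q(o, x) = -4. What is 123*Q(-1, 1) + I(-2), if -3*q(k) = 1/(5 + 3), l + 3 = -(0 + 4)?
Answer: -2903/6 ≈ -483.83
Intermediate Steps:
l = -7 (l = -3 - (0 + 4) = -3 - 1*4 = -3 - 4 = -7)
q(k) = -1/24 (q(k) = -1/(3*(5 + 3)) = -⅓/8 = -⅓*⅛ = -1/24)
I(c) = ⅙ - 4*c (I(c) = -4*(-1/24 + c) = ⅙ - 4*c)
123*Q(-1, 1) + I(-2) = 123*(-4) + (⅙ - 4*(-2)) = -492 + (⅙ + 8) = -492 + 49/6 = -2903/6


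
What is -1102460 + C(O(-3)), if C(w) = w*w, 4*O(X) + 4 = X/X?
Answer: -17639351/16 ≈ -1.1025e+6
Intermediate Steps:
O(X) = -¾ (O(X) = -1 + (X/X)/4 = -1 + (¼)*1 = -1 + ¼ = -¾)
C(w) = w²
-1102460 + C(O(-3)) = -1102460 + (-¾)² = -1102460 + 9/16 = -17639351/16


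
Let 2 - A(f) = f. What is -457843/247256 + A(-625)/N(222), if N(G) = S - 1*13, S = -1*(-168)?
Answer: 2711737/1236280 ≈ 2.1935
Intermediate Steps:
A(f) = 2 - f
S = 168
N(G) = 155 (N(G) = 168 - 1*13 = 168 - 13 = 155)
-457843/247256 + A(-625)/N(222) = -457843/247256 + (2 - 1*(-625))/155 = -457843*1/247256 + (2 + 625)*(1/155) = -457843/247256 + 627*(1/155) = -457843/247256 + 627/155 = 2711737/1236280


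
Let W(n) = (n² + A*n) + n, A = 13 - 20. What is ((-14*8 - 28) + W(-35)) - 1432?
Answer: -137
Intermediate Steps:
A = -7
W(n) = n² - 6*n (W(n) = (n² - 7*n) + n = n² - 6*n)
((-14*8 - 28) + W(-35)) - 1432 = ((-14*8 - 28) - 35*(-6 - 35)) - 1432 = ((-112 - 28) - 35*(-41)) - 1432 = (-140 + 1435) - 1432 = 1295 - 1432 = -137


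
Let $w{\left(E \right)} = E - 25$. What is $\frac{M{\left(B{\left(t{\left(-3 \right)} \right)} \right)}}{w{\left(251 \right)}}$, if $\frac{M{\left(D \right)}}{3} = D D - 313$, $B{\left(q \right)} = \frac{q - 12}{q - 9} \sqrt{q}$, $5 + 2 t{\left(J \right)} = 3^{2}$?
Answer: $- \frac{45411}{11074} \approx -4.1007$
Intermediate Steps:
$w{\left(E \right)} = -25 + E$
$t{\left(J \right)} = 2$ ($t{\left(J \right)} = - \frac{5}{2} + \frac{3^{2}}{2} = - \frac{5}{2} + \frac{1}{2} \cdot 9 = - \frac{5}{2} + \frac{9}{2} = 2$)
$B{\left(q \right)} = \frac{\sqrt{q} \left(-12 + q\right)}{-9 + q}$ ($B{\left(q \right)} = \frac{-12 + q}{-9 + q} \sqrt{q} = \frac{\sqrt{q} \left(-12 + q\right)}{-9 + q}$)
$M{\left(D \right)} = -939 + 3 D^{2}$ ($M{\left(D \right)} = 3 \left(D D - 313\right) = 3 \left(D^{2} - 313\right) = 3 \left(-313 + D^{2}\right) = -939 + 3 D^{2}$)
$\frac{M{\left(B{\left(t{\left(-3 \right)} \right)} \right)}}{w{\left(251 \right)}} = \frac{-939 + 3 \left(\frac{\sqrt{2} \left(-12 + 2\right)}{-9 + 2}\right)^{2}}{-25 + 251} = \frac{-939 + 3 \left(\sqrt{2} \frac{1}{-7} \left(-10\right)\right)^{2}}{226} = \left(-939 + 3 \left(\sqrt{2} \left(- \frac{1}{7}\right) \left(-10\right)\right)^{2}\right) \frac{1}{226} = \left(-939 + 3 \left(\frac{10 \sqrt{2}}{7}\right)^{2}\right) \frac{1}{226} = \left(-939 + 3 \cdot \frac{200}{49}\right) \frac{1}{226} = \left(-939 + \frac{600}{49}\right) \frac{1}{226} = \left(- \frac{45411}{49}\right) \frac{1}{226} = - \frac{45411}{11074}$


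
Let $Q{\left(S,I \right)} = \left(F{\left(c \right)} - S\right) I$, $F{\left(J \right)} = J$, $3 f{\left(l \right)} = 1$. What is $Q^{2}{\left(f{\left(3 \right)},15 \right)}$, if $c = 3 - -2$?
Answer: $4900$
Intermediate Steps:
$c = 5$ ($c = 3 + 2 = 5$)
$f{\left(l \right)} = \frac{1}{3}$ ($f{\left(l \right)} = \frac{1}{3} \cdot 1 = \frac{1}{3}$)
$Q{\left(S,I \right)} = I \left(5 - S\right)$ ($Q{\left(S,I \right)} = \left(5 - S\right) I = I \left(5 - S\right)$)
$Q^{2}{\left(f{\left(3 \right)},15 \right)} = \left(15 \left(5 - \frac{1}{3}\right)\right)^{2} = \left(15 \cdot \frac{14}{3}\right)^{2} = 70^{2} = 4900$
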